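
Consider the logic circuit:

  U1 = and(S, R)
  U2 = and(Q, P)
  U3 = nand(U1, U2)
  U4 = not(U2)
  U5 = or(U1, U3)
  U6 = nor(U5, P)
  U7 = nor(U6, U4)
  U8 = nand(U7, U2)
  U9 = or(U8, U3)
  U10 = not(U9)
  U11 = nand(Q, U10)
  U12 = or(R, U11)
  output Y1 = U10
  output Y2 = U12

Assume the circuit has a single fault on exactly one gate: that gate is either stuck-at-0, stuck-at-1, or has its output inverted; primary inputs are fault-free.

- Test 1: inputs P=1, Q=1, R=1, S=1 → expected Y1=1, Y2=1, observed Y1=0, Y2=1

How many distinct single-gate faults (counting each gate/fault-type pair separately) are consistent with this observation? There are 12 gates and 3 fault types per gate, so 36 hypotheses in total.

18

Fault-free: U1=1, U2=1, U3=0, U4=0, U5=1, U6=0, U7=1, U8=0, U9=0, U10=1, U11=0, U12=1 → Y1=1, Y2=1. Observed Y1=0, Y2=1.
  U1: stuck-at-0, inverted output ✓; others ✗
  U2: stuck-at-0, inverted output ✓; others ✗
  U3: stuck-at-1, inverted output ✓; others ✗
  U4: stuck-at-1, inverted output ✓; others ✗
  U5: none of the 3 fault types match ✗
  U6: stuck-at-1, inverted output ✓; others ✗
  U7: stuck-at-0, inverted output ✓; others ✗
  U8: stuck-at-1, inverted output ✓; others ✗
  U9: stuck-at-1, inverted output ✓; others ✗
  U10: stuck-at-0, inverted output ✓; others ✗
  U11: none of the 3 fault types match ✗
  U12: none of the 3 fault types match ✗
Consistent faults: {U1 stuck-at-0, U1 inverted output, U2 stuck-at-0, U2 inverted output, U3 stuck-at-1, U3 inverted output, U4 stuck-at-1, U4 inverted output, U6 stuck-at-1, U6 inverted output, U7 stuck-at-0, U7 inverted output, U8 stuck-at-1, U8 inverted output, U9 stuck-at-1, U9 inverted output, U10 stuck-at-0, U10 inverted output} — 18 in all.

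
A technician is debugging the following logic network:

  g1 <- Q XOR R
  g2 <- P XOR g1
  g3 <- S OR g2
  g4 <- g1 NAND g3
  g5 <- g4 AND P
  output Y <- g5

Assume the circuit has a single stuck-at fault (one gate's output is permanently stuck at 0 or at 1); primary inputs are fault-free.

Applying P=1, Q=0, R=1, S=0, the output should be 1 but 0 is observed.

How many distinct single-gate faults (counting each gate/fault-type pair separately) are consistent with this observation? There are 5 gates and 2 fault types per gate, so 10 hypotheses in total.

4

Fault-free: g1=1, g2=0, g3=0, g4=1, g5=1 → 1. Observed 0.
  g1 stuck-at-0: output 1 ✗
  g1 stuck-at-1: output 1 ✗
  g2 stuck-at-0: output 1 ✗
  g2 stuck-at-1: output 0 ✓
  g3 stuck-at-0: output 1 ✗
  g3 stuck-at-1: output 0 ✓
  g4 stuck-at-0: output 0 ✓
  g4 stuck-at-1: output 1 ✗
  g5 stuck-at-0: output 0 ✓
  g5 stuck-at-1: output 1 ✗
Consistent faults: {g2 stuck-at-1, g3 stuck-at-1, g4 stuck-at-0, g5 stuck-at-0} — 4 in all.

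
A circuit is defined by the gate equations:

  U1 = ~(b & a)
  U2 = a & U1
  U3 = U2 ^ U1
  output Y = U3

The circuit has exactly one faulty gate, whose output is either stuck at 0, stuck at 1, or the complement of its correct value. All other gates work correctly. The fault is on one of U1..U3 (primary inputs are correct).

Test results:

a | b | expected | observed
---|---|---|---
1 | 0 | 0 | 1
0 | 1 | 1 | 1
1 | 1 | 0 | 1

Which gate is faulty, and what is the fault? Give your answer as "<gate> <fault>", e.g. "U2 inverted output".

U3 stuck-at-1

Fault-free values for test 1 (a=1, b=0): U1=1, U2=1, U3=0, giving Y=0. Observed 1.
Test 1: faults giving observed 1 are {U2 stuck-at-0, U2 inverted output, U3 stuck-at-1, U3 inverted output}.
Test 2 (a=0, b=1): fault-free U1=1, U2=0, U3=1 → 1; observed 1. Eliminates U2 inverted output, U3 inverted output.
Test 3 (a=1, b=1): fault-free U1=0, U2=0, U3=0 → 0; observed 1. Eliminates U2 stuck-at-0.
Only U3 stuck-at-1 is consistent with every test.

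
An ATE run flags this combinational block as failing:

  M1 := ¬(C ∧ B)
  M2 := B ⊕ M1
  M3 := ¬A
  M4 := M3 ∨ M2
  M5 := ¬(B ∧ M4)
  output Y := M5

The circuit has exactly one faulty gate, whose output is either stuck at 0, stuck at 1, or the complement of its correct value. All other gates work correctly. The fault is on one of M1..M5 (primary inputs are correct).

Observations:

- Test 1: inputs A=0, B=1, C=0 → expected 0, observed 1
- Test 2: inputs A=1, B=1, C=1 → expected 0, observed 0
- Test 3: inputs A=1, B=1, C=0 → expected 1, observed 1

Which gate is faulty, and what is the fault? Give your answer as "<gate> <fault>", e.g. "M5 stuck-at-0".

M3 stuck-at-0

Fault-free values for test 1 (A=0, B=1, C=0): M1=1, M2=0, M3=1, M4=1, M5=0, giving Y=0. Observed 1.
Test 1: faults giving observed 1 are {M3 stuck-at-0, M3 inverted output, M4 stuck-at-0, M4 inverted output, M5 stuck-at-1, M5 inverted output}.
Test 2 (A=1, B=1, C=1): fault-free M1=0, M2=1, M3=0, M4=1, M5=0 → 0; observed 0. Eliminates M4 stuck-at-0, M4 inverted output, M5 stuck-at-1, M5 inverted output.
Test 3 (A=1, B=1, C=0): fault-free M1=1, M2=0, M3=0, M4=0, M5=1 → 1; observed 1. Eliminates M3 inverted output.
Only M3 stuck-at-0 is consistent with every test.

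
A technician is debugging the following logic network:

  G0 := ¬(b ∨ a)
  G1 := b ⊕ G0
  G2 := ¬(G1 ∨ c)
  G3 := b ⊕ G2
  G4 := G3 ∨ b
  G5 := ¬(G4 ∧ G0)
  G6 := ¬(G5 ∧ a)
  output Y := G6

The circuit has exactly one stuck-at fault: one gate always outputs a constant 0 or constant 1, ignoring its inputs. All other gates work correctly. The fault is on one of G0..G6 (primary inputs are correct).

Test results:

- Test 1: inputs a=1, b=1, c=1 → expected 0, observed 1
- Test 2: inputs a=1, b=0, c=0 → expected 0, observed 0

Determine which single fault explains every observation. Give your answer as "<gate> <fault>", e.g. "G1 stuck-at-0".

G0 stuck-at-1

Fault-free values for test 1 (a=1, b=1, c=1): G0=0, G1=1, G2=0, G3=1, G4=1, G5=1, G6=0, giving Y=0. Observed 1.
Test 1: faults giving observed 1 are {G0 stuck-at-1, G5 stuck-at-0, G6 stuck-at-1}.
Test 2 (a=1, b=0, c=0): fault-free G0=0, G1=0, G2=1, G3=1, G4=1, G5=1, G6=0 → 0; observed 0. Eliminates G5 stuck-at-0, G6 stuck-at-1.
Only G0 stuck-at-1 is consistent with every test.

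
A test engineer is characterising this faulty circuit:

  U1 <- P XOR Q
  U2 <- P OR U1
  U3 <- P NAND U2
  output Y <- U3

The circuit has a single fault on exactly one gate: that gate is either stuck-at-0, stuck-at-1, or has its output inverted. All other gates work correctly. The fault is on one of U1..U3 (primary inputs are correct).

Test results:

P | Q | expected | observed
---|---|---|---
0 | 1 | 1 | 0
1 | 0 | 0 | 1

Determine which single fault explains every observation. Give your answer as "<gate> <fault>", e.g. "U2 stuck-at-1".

U3 inverted output

Fault-free values for test 1 (P=0, Q=1): U1=1, U2=1, U3=1, giving Y=1. Observed 0.
Test 1: faults giving observed 0 are {U3 stuck-at-0, U3 inverted output}.
Test 2 (P=1, Q=0): fault-free U1=1, U2=1, U3=0 → 0; observed 1. Eliminates U3 stuck-at-0.
Only U3 inverted output is consistent with every test.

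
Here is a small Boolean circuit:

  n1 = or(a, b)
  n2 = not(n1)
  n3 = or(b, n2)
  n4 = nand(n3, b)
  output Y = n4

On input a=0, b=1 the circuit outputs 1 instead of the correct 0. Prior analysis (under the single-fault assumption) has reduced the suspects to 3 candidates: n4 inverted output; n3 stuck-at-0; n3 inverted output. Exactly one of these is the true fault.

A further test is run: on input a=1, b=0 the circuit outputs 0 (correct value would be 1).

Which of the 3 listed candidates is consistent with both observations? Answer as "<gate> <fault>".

n4 inverted output

Evaluate each candidate on input a=1, b=0:
  n4 inverted output: n1=1, n2=0, n3=0, n4=0 [inverted output] → 0 — matches
  n3 stuck-at-0: n1=1, n2=0, n3=0 [stuck-at-0], n4=1 → 1 — eliminated
  n3 inverted output: n1=1, n2=0, n3=1 [inverted output], n4=1 → 1 — eliminated
Only n4 inverted output reproduces the observed 0.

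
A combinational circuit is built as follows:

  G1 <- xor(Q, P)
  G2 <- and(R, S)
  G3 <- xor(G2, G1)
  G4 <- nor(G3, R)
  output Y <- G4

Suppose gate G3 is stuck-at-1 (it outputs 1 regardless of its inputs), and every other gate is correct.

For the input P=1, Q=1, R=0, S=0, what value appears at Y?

0

Propagate with G3 forced: G1=0, G2=0, G3=1 [stuck-at-1], G4=0.
So Y = 0. (Without the fault it would be 1.)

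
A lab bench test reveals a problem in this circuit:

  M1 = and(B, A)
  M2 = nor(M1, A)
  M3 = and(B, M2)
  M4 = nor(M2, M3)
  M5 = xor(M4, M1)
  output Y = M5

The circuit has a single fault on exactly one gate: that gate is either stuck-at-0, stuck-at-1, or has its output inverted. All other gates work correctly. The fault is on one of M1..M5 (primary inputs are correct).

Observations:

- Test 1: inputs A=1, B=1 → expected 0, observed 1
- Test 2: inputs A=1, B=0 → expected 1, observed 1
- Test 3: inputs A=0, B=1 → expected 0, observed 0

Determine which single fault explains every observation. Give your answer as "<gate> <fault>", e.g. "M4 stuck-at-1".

Fault-free values for test 1 (A=1, B=1): M1=1, M2=0, M3=0, M4=1, M5=0, giving Y=0. Observed 1.
Test 1: faults giving observed 1 are {M1 stuck-at-0, M1 inverted output, M2 stuck-at-1, M2 inverted output, M3 stuck-at-1, M3 inverted output, M4 stuck-at-0, M4 inverted output, M5 stuck-at-1, M5 inverted output}.
Test 2 (A=1, B=0): fault-free M1=0, M2=0, M3=0, M4=1, M5=1 → 1; observed 1. Eliminates M1 inverted output, M2 stuck-at-1, M2 inverted output, M3 stuck-at-1, M3 inverted output, M4 stuck-at-0, M4 inverted output, M5 inverted output.
Test 3 (A=0, B=1): fault-free M1=0, M2=1, M3=1, M4=0, M5=0 → 0; observed 0. Eliminates M5 stuck-at-1.
Only M1 stuck-at-0 is consistent with every test.

M1 stuck-at-0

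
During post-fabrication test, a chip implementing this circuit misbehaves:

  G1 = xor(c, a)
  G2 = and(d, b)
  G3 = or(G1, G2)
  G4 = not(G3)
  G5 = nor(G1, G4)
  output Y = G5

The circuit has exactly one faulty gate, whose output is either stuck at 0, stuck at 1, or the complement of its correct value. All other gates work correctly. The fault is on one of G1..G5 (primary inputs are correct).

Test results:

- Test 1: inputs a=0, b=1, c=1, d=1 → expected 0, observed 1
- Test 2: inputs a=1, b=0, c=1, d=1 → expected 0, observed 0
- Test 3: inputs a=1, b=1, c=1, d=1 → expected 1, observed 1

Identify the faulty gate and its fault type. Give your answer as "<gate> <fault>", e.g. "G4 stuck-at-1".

Fault-free values for test 1 (a=0, b=1, c=1, d=1): G1=1, G2=1, G3=1, G4=0, G5=0, giving Y=0. Observed 1.
Test 1: faults giving observed 1 are {G1 stuck-at-0, G1 inverted output, G5 stuck-at-1, G5 inverted output}.
Test 2 (a=1, b=0, c=1, d=1): fault-free G1=0, G2=0, G3=0, G4=1, G5=0 → 0; observed 0. Eliminates G5 stuck-at-1, G5 inverted output.
Test 3 (a=1, b=1, c=1, d=1): fault-free G1=0, G2=1, G3=1, G4=0, G5=1 → 1; observed 1. Eliminates G1 inverted output.
Only G1 stuck-at-0 is consistent with every test.

G1 stuck-at-0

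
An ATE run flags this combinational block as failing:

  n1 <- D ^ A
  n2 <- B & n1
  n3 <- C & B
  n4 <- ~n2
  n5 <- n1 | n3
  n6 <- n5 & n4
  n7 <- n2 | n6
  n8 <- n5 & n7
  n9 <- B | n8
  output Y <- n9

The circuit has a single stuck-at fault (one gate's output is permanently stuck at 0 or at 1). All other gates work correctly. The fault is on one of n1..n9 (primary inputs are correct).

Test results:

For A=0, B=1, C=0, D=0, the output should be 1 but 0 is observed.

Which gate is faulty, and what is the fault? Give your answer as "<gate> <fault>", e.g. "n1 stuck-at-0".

Fault-free values for test 1 (A=0, B=1, C=0, D=0): n1=0, n2=0, n3=0, n4=1, n5=0, n6=0, n7=0, n8=0, n9=1, giving Y=1. Observed 0.
Test 1: faults giving observed 0 are {n9 stuck-at-0}.
Only n9 stuck-at-0 is consistent with every test.

n9 stuck-at-0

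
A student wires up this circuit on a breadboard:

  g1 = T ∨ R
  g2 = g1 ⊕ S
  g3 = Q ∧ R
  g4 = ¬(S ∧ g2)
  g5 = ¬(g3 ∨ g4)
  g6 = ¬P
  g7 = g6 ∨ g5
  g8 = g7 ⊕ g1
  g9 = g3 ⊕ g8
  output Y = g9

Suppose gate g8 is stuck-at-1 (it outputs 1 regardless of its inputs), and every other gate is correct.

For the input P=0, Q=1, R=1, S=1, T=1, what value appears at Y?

Propagate with g8 forced: g1=1, g2=0, g3=1, g4=1, g5=0, g6=1, g7=1, g8=1 [stuck-at-1], g9=0.
So Y = 0. (Without the fault it would be 1.)

0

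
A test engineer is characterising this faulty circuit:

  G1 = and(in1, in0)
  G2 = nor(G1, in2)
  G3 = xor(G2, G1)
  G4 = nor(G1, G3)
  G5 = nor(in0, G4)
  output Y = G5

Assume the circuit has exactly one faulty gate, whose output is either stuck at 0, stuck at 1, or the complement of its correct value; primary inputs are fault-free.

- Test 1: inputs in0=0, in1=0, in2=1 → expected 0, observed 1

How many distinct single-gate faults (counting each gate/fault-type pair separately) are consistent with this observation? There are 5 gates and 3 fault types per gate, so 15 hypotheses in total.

10

Fault-free: G1=0, G2=0, G3=0, G4=1, G5=0 → 0. Observed 1.
  G1: stuck-at-1, inverted output ✓; others ✗
  G2: stuck-at-1, inverted output ✓; others ✗
  G3: stuck-at-1, inverted output ✓; others ✗
  G4: stuck-at-0, inverted output ✓; others ✗
  G5: stuck-at-1, inverted output ✓; others ✗
Consistent faults: {G1 stuck-at-1, G1 inverted output, G2 stuck-at-1, G2 inverted output, G3 stuck-at-1, G3 inverted output, G4 stuck-at-0, G4 inverted output, G5 stuck-at-1, G5 inverted output} — 10 in all.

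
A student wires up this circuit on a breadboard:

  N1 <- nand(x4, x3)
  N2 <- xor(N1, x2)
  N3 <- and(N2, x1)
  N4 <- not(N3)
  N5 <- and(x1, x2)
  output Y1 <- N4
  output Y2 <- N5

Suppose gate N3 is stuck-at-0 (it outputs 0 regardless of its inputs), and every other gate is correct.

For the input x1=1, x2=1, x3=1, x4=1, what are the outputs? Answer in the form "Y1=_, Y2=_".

Y1=1, Y2=1

Propagate with N3 forced: N1=0, N2=1, N3=0 [stuck-at-0], N4=1, N5=1.
So the outputs are Y1=1, Y2=1. (Without the fault they would be Y1=0, Y2=1.)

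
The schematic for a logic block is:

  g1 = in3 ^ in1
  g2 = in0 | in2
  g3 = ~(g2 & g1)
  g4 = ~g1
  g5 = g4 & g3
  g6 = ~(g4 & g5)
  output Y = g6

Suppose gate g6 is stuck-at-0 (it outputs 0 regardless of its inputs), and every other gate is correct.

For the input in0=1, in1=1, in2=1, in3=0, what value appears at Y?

Propagate with g6 forced: g1=1, g2=1, g3=0, g4=0, g5=0, g6=0 [stuck-at-0].
So Y = 0. (Without the fault it would be 1.)

0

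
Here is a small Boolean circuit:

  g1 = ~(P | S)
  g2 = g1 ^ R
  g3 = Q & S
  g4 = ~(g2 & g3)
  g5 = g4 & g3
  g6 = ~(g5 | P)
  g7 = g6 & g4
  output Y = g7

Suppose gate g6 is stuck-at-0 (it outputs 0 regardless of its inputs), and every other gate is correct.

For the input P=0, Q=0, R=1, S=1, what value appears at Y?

0

Propagate with g6 forced: g1=0, g2=1, g3=0, g4=1, g5=0, g6=0 [stuck-at-0], g7=0.
So Y = 0. (Without the fault it would be 1.)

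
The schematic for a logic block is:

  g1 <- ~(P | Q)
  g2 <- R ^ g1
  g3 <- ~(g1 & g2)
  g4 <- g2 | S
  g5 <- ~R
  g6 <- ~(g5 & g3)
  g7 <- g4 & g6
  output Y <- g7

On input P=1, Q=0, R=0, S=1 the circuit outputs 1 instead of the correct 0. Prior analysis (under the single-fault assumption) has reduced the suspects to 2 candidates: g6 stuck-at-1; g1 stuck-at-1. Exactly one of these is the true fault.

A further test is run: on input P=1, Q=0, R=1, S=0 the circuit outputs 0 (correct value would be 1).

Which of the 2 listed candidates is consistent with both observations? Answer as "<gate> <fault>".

Evaluate each candidate on input P=1, Q=0, R=1, S=0:
  g6 stuck-at-1: g1=0, g2=1, g3=1, g4=1, g5=0, g6=1 [stuck-at-1], g7=1 → 1 — eliminated
  g1 stuck-at-1: g1=1 [stuck-at-1], g2=0, g3=1, g4=0, g5=0, g6=1, g7=0 → 0 — matches
Only g1 stuck-at-1 reproduces the observed 0.

g1 stuck-at-1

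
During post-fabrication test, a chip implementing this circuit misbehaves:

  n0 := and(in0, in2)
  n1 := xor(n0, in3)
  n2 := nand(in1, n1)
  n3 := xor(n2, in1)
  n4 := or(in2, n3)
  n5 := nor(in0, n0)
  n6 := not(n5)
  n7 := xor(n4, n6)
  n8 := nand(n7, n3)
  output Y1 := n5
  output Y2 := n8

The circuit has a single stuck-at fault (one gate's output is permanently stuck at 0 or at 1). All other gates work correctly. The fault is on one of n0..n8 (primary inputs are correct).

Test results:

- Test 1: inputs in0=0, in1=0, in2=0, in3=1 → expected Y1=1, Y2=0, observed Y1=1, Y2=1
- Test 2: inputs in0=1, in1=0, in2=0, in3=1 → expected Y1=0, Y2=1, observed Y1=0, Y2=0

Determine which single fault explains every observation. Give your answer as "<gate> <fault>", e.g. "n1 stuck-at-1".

n4 stuck-at-0

Fault-free values for test 1 (in0=0, in1=0, in2=0, in3=1): n0=0, n1=1, n2=1, n3=1, n4=1, n5=1, n6=0, n7=1, n8=0, giving Y1=1, Y2=0. Observed Y1=1, Y2=1.
Test 1: faults giving observed Y1=1, Y2=1 are {n2 stuck-at-0, n3 stuck-at-0, n4 stuck-at-0, n6 stuck-at-1, n7 stuck-at-0, n8 stuck-at-1}.
Test 2 (in0=1, in1=0, in2=0, in3=1): fault-free n0=0, n1=1, n2=1, n3=1, n4=1, n5=0, n6=1, n7=0, n8=1 → Y1=0, Y2=1; observed Y1=0, Y2=0. Eliminates n2 stuck-at-0, n3 stuck-at-0, n6 stuck-at-1, n7 stuck-at-0, n8 stuck-at-1.
Only n4 stuck-at-0 is consistent with every test.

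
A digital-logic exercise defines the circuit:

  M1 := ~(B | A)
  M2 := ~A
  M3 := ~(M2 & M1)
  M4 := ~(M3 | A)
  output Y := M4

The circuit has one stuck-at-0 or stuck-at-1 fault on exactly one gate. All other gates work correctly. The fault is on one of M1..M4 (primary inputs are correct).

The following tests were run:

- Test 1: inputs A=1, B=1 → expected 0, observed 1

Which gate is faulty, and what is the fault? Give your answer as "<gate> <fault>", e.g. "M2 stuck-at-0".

M4 stuck-at-1

Fault-free values for test 1 (A=1, B=1): M1=0, M2=0, M3=1, M4=0, giving Y=0. Observed 1.
Test 1: faults giving observed 1 are {M4 stuck-at-1}.
Only M4 stuck-at-1 is consistent with every test.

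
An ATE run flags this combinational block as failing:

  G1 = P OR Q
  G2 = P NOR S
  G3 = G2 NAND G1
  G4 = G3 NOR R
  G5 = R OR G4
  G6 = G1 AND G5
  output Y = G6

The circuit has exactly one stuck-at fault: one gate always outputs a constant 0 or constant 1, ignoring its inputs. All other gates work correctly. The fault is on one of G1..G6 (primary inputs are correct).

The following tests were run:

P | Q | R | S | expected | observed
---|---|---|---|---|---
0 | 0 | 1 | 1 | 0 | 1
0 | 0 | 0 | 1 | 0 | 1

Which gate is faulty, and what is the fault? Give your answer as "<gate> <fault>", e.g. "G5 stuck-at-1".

Fault-free values for test 1 (P=0, Q=0, R=1, S=1): G1=0, G2=0, G3=1, G4=0, G5=1, G6=0, giving Y=0. Observed 1.
Test 1: faults giving observed 1 are {G1 stuck-at-1, G6 stuck-at-1}.
Test 2 (P=0, Q=0, R=0, S=1): fault-free G1=0, G2=0, G3=1, G4=0, G5=0, G6=0 → 0; observed 1. Eliminates G1 stuck-at-1.
Only G6 stuck-at-1 is consistent with every test.

G6 stuck-at-1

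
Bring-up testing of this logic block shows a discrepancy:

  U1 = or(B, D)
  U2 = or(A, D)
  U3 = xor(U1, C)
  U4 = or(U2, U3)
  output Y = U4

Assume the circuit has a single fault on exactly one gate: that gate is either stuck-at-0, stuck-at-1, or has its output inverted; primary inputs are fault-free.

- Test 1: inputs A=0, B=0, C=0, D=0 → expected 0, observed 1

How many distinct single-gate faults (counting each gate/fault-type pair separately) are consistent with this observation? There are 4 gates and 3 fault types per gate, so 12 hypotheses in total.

Fault-free: U1=0, U2=0, U3=0, U4=0 → 0. Observed 1.
  U1 stuck-at-0: output 0 ✗
  U1 stuck-at-1: output 1 ✓
  U1 inverted output: output 1 ✓
  U2 stuck-at-0: output 0 ✗
  U2 stuck-at-1: output 1 ✓
  U2 inverted output: output 1 ✓
  U3 stuck-at-0: output 0 ✗
  U3 stuck-at-1: output 1 ✓
  U3 inverted output: output 1 ✓
  U4 stuck-at-0: output 0 ✗
  U4 stuck-at-1: output 1 ✓
  U4 inverted output: output 1 ✓
Consistent faults: {U1 stuck-at-1, U1 inverted output, U2 stuck-at-1, U2 inverted output, U3 stuck-at-1, U3 inverted output, U4 stuck-at-1, U4 inverted output} — 8 in all.

8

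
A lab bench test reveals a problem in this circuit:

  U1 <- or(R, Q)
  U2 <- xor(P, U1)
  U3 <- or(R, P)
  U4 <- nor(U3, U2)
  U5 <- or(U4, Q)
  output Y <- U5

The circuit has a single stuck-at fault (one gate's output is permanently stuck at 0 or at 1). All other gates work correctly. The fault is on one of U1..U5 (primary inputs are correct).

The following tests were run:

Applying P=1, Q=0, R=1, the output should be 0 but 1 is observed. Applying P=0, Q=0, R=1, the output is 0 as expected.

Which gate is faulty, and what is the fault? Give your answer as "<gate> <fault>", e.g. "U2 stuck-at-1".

U3 stuck-at-0

Fault-free values for test 1 (P=1, Q=0, R=1): U1=1, U2=0, U3=1, U4=0, U5=0, giving Y=0. Observed 1.
Test 1: faults giving observed 1 are {U3 stuck-at-0, U4 stuck-at-1, U5 stuck-at-1}.
Test 2 (P=0, Q=0, R=1): fault-free U1=1, U2=1, U3=1, U4=0, U5=0 → 0; observed 0. Eliminates U4 stuck-at-1, U5 stuck-at-1.
Only U3 stuck-at-0 is consistent with every test.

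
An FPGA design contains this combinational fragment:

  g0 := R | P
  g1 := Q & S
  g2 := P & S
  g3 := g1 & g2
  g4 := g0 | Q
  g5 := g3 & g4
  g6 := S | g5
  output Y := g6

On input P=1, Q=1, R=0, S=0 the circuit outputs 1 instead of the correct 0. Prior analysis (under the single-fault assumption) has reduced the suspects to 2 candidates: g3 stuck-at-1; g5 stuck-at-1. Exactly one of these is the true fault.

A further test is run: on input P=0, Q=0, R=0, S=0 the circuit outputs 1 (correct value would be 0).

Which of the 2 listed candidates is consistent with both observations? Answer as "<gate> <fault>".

g5 stuck-at-1

Evaluate each candidate on input P=0, Q=0, R=0, S=0:
  g3 stuck-at-1: g0=0, g1=0, g2=0, g3=1 [stuck-at-1], g4=0, g5=0, g6=0 → 0 — eliminated
  g5 stuck-at-1: g0=0, g1=0, g2=0, g3=0, g4=0, g5=1 [stuck-at-1], g6=1 → 1 — matches
Only g5 stuck-at-1 reproduces the observed 1.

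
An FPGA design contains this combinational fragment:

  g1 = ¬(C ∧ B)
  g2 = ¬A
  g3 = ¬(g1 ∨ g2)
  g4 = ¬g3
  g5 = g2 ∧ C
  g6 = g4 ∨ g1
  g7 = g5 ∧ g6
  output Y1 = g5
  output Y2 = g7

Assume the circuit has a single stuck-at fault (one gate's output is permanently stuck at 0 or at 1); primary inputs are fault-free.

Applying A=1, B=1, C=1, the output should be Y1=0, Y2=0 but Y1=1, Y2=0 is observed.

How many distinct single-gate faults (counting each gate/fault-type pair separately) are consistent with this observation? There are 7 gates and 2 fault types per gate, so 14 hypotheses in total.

Fault-free: g1=0, g2=0, g3=1, g4=0, g5=0, g6=0, g7=0 → Y1=0, Y2=0. Observed Y1=1, Y2=0.
  g1 stuck-at-0: output Y1=0, Y2=0 ✗
  g1 stuck-at-1: output Y1=0, Y2=0 ✗
  g2 stuck-at-0: output Y1=0, Y2=0 ✗
  g2 stuck-at-1: output Y1=1, Y2=1 ✗
  g3 stuck-at-0: output Y1=0, Y2=0 ✗
  g3 stuck-at-1: output Y1=0, Y2=0 ✗
  g4 stuck-at-0: output Y1=0, Y2=0 ✗
  g4 stuck-at-1: output Y1=0, Y2=0 ✗
  g5 stuck-at-0: output Y1=0, Y2=0 ✗
  g5 stuck-at-1: output Y1=1, Y2=0 ✓
  g6 stuck-at-0: output Y1=0, Y2=0 ✗
  g6 stuck-at-1: output Y1=0, Y2=0 ✗
  g7 stuck-at-0: output Y1=0, Y2=0 ✗
  g7 stuck-at-1: output Y1=0, Y2=1 ✗
Consistent faults: {g5 stuck-at-1} — 1 in all.

1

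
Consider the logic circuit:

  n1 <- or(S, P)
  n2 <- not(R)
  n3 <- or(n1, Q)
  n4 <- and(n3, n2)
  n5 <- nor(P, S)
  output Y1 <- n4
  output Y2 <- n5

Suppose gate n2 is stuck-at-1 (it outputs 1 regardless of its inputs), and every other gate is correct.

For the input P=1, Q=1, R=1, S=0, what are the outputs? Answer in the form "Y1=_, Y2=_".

Y1=1, Y2=0

Propagate with n2 forced: n1=1, n2=1 [stuck-at-1], n3=1, n4=1, n5=0.
So the outputs are Y1=1, Y2=0. (Without the fault they would be Y1=0, Y2=0.)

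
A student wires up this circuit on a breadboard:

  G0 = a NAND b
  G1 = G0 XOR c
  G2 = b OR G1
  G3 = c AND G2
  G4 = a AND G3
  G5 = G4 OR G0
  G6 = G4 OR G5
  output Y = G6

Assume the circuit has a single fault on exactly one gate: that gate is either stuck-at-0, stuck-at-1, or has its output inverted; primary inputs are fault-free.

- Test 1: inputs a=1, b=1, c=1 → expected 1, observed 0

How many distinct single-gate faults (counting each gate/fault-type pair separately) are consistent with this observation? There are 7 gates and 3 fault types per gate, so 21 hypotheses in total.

8

Fault-free: G0=0, G1=1, G2=1, G3=1, G4=1, G5=1, G6=1 → 1. Observed 0.
  G0: none of the 3 fault types match ✗
  G1: none of the 3 fault types match ✗
  G2: stuck-at-0, inverted output ✓; others ✗
  G3: stuck-at-0, inverted output ✓; others ✗
  G4: stuck-at-0, inverted output ✓; others ✗
  G5: none of the 3 fault types match ✗
  G6: stuck-at-0, inverted output ✓; others ✗
Consistent faults: {G2 stuck-at-0, G2 inverted output, G3 stuck-at-0, G3 inverted output, G4 stuck-at-0, G4 inverted output, G6 stuck-at-0, G6 inverted output} — 8 in all.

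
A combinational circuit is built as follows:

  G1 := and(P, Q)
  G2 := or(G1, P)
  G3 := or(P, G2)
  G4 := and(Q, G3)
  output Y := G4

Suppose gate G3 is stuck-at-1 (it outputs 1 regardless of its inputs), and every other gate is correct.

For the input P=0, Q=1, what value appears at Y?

Propagate with G3 forced: G1=0, G2=0, G3=1 [stuck-at-1], G4=1.
So Y = 1. (Without the fault it would be 0.)

1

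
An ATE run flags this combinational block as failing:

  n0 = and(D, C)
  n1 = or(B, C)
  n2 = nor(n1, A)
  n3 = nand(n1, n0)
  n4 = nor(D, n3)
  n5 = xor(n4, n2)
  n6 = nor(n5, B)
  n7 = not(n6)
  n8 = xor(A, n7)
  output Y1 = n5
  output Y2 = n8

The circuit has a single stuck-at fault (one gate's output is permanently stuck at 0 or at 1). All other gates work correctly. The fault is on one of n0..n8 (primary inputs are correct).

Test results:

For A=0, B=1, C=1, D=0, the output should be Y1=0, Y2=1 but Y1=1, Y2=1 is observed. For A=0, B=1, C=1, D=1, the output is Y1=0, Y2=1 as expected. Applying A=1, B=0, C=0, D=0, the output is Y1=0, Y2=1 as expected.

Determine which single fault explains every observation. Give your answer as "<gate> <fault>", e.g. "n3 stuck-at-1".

Fault-free values for test 1 (A=0, B=1, C=1, D=0): n0=0, n1=1, n2=0, n3=1, n4=0, n5=0, n6=0, n7=1, n8=1, giving Y1=0, Y2=1. Observed Y1=1, Y2=1.
Test 1: faults giving observed Y1=1, Y2=1 are {n0 stuck-at-1, n1 stuck-at-0, n2 stuck-at-1, n3 stuck-at-0, n4 stuck-at-1, n5 stuck-at-1}.
Test 2 (A=0, B=1, C=1, D=1): fault-free n0=1, n1=1, n2=0, n3=0, n4=0, n5=0, n6=0, n7=1, n8=1 → Y1=0, Y2=1; observed Y1=0, Y2=1. Eliminates n1 stuck-at-0, n2 stuck-at-1, n4 stuck-at-1, n5 stuck-at-1.
Test 3 (A=1, B=0, C=0, D=0): fault-free n0=0, n1=0, n2=0, n3=1, n4=0, n5=0, n6=1, n7=0, n8=1 → Y1=0, Y2=1; observed Y1=0, Y2=1. Eliminates n3 stuck-at-0.
Only n0 stuck-at-1 is consistent with every test.

n0 stuck-at-1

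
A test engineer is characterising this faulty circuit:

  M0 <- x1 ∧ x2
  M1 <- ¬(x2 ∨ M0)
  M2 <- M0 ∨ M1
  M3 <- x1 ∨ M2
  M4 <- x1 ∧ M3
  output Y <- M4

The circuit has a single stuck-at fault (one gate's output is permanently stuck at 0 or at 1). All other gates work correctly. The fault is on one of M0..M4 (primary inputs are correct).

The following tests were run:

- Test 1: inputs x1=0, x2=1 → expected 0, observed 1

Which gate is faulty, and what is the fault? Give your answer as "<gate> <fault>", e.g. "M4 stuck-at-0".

M4 stuck-at-1

Fault-free values for test 1 (x1=0, x2=1): M0=0, M1=0, M2=0, M3=0, M4=0, giving Y=0. Observed 1.
Test 1: faults giving observed 1 are {M4 stuck-at-1}.
Only M4 stuck-at-1 is consistent with every test.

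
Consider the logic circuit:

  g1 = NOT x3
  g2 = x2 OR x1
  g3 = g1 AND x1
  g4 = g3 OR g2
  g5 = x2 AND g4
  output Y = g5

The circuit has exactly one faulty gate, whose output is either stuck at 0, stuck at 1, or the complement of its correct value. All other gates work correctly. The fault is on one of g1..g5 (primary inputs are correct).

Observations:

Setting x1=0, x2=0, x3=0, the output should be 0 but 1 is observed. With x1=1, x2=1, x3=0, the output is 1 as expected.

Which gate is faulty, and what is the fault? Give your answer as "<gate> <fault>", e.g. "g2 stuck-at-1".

g5 stuck-at-1

Fault-free values for test 1 (x1=0, x2=0, x3=0): g1=1, g2=0, g3=0, g4=0, g5=0, giving Y=0. Observed 1.
Test 1: faults giving observed 1 are {g5 stuck-at-1, g5 inverted output}.
Test 2 (x1=1, x2=1, x3=0): fault-free g1=1, g2=1, g3=1, g4=1, g5=1 → 1; observed 1. Eliminates g5 inverted output.
Only g5 stuck-at-1 is consistent with every test.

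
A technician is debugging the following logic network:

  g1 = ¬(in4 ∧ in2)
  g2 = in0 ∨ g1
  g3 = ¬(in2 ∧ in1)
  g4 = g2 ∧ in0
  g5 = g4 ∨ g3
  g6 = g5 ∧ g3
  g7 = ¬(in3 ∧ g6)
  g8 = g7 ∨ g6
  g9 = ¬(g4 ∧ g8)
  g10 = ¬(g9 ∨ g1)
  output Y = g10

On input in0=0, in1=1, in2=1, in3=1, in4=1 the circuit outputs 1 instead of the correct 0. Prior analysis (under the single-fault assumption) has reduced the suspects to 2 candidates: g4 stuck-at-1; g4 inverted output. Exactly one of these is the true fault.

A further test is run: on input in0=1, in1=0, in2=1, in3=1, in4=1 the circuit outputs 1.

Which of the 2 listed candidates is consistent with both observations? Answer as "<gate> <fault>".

g4 stuck-at-1

Evaluate each candidate on input in0=1, in1=0, in2=1, in3=1, in4=1:
  g4 stuck-at-1: g1=0, g2=1, g3=1, g4=1 [stuck-at-1], g5=1, g6=1, g7=0, g8=1, g9=0, g10=1 → 1 — matches
  g4 inverted output: g1=0, g2=1, g3=1, g4=0 [inverted output], g5=1, g6=1, g7=0, g8=1, g9=1, g10=0 → 0 — eliminated
Only g4 stuck-at-1 reproduces the observed 1.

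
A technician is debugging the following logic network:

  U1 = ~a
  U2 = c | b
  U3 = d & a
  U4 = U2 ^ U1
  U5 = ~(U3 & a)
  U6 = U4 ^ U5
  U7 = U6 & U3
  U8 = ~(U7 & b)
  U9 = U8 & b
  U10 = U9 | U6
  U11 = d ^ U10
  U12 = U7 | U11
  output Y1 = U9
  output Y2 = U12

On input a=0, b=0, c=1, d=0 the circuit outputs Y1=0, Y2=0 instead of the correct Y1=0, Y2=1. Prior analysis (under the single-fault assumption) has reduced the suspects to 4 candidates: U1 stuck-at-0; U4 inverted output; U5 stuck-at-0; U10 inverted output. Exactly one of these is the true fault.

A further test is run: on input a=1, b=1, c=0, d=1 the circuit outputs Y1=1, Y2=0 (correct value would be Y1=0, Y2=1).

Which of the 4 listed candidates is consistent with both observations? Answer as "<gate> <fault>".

U4 inverted output

Evaluate each candidate on input a=1, b=1, c=0, d=1:
  U1 stuck-at-0: U1=0 [stuck-at-0], U2=1, U3=1, U4=1, U5=0, U6=1, U7=1, U8=0, U9=0, U10=1, U11=0, U12=1 → Y1=0, Y2=1 — eliminated
  U4 inverted output: U1=0, U2=1, U3=1, U4=0 [inverted output], U5=0, U6=0, U7=0, U8=1, U9=1, U10=1, U11=0, U12=0 → Y1=1, Y2=0 — matches
  U5 stuck-at-0: U1=0, U2=1, U3=1, U4=1, U5=0 [stuck-at-0], U6=1, U7=1, U8=0, U9=0, U10=1, U11=0, U12=1 → Y1=0, Y2=1 — eliminated
  U10 inverted output: U1=0, U2=1, U3=1, U4=1, U5=0, U6=1, U7=1, U8=0, U9=0, U10=0 [inverted output], U11=1, U12=1 → Y1=0, Y2=1 — eliminated
Only U4 inverted output reproduces the observed Y1=1, Y2=0.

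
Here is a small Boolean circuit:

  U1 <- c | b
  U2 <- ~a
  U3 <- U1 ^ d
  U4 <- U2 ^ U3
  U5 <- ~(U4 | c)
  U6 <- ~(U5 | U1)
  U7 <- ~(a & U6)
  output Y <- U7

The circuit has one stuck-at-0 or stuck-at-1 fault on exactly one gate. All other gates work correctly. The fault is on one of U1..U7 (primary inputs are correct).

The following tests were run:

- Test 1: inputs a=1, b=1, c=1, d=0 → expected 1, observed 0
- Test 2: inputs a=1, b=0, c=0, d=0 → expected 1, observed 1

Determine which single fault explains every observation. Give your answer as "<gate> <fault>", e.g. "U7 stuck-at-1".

U1 stuck-at-0

Fault-free values for test 1 (a=1, b=1, c=1, d=0): U1=1, U2=0, U3=1, U4=1, U5=0, U6=0, U7=1, giving Y=1. Observed 0.
Test 1: faults giving observed 0 are {U1 stuck-at-0, U6 stuck-at-1, U7 stuck-at-0}.
Test 2 (a=1, b=0, c=0, d=0): fault-free U1=0, U2=0, U3=0, U4=0, U5=1, U6=0, U7=1 → 1; observed 1. Eliminates U6 stuck-at-1, U7 stuck-at-0.
Only U1 stuck-at-0 is consistent with every test.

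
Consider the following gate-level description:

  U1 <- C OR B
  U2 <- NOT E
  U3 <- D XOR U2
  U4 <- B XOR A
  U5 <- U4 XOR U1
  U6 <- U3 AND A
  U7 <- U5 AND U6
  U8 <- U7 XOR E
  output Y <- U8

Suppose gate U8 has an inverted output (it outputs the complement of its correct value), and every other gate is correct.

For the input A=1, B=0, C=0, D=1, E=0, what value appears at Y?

1

Propagate with U8 forced: U1=0, U2=1, U3=0, U4=1, U5=1, U6=0, U7=0, U8=1 [inverted output].
So Y = 1. (Without the fault it would be 0.)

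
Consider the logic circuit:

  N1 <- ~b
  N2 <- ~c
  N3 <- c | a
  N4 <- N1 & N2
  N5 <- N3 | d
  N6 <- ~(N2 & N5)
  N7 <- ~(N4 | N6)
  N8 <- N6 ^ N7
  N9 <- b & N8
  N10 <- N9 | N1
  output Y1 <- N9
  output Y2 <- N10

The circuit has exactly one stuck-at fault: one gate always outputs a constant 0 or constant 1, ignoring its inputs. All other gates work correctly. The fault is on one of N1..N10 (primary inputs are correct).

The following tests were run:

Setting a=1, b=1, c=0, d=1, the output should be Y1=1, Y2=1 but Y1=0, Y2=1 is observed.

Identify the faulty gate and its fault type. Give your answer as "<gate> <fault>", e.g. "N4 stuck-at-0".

Fault-free values for test 1 (a=1, b=1, c=0, d=1): N1=0, N2=1, N3=1, N4=0, N5=1, N6=0, N7=1, N8=1, N9=1, N10=1, giving Y1=1, Y2=1. Observed Y1=0, Y2=1.
Test 1: faults giving observed Y1=0, Y2=1 are {N1 stuck-at-1}.
Only N1 stuck-at-1 is consistent with every test.

N1 stuck-at-1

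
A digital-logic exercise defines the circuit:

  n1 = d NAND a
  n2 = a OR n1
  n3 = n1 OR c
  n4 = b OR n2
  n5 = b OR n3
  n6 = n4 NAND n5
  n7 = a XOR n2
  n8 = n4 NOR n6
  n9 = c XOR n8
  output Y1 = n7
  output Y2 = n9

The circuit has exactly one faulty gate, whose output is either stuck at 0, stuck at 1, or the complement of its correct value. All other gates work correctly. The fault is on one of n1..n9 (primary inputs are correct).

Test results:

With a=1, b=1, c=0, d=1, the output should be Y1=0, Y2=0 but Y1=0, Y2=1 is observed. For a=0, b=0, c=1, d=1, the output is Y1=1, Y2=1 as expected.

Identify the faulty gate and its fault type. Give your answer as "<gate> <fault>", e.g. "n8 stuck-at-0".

Fault-free values for test 1 (a=1, b=1, c=0, d=1): n1=0, n2=1, n3=0, n4=1, n5=1, n6=0, n7=0, n8=0, n9=0, giving Y1=0, Y2=0. Observed Y1=0, Y2=1.
Test 1: faults giving observed Y1=0, Y2=1 are {n8 stuck-at-1, n8 inverted output, n9 stuck-at-1, n9 inverted output}.
Test 2 (a=0, b=0, c=1, d=1): fault-free n1=1, n2=1, n3=1, n4=1, n5=1, n6=0, n7=1, n8=0, n9=1 → Y1=1, Y2=1; observed Y1=1, Y2=1. Eliminates n8 stuck-at-1, n8 inverted output, n9 inverted output.
Only n9 stuck-at-1 is consistent with every test.

n9 stuck-at-1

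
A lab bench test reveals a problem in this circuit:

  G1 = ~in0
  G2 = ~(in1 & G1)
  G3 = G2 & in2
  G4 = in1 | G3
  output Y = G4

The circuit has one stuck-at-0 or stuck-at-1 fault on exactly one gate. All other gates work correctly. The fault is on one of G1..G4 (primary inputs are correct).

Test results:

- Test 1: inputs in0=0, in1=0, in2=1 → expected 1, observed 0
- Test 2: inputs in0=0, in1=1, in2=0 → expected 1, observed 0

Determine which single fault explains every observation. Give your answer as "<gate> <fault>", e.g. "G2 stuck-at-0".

G4 stuck-at-0

Fault-free values for test 1 (in0=0, in1=0, in2=1): G1=1, G2=1, G3=1, G4=1, giving Y=1. Observed 0.
Test 1: faults giving observed 0 are {G2 stuck-at-0, G3 stuck-at-0, G4 stuck-at-0}.
Test 2 (in0=0, in1=1, in2=0): fault-free G1=1, G2=0, G3=0, G4=1 → 1; observed 0. Eliminates G2 stuck-at-0, G3 stuck-at-0.
Only G4 stuck-at-0 is consistent with every test.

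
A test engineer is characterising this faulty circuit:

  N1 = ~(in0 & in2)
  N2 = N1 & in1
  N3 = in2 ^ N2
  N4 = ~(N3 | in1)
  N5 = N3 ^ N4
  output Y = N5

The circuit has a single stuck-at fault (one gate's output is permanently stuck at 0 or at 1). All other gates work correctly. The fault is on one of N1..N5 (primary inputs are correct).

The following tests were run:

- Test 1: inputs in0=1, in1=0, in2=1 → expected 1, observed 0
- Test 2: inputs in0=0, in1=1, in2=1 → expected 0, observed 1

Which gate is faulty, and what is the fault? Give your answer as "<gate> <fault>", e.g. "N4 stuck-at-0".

N4 stuck-at-1

Fault-free values for test 1 (in0=1, in1=0, in2=1): N1=0, N2=0, N3=1, N4=0, N5=1, giving Y=1. Observed 0.
Test 1: faults giving observed 0 are {N4 stuck-at-1, N5 stuck-at-0}.
Test 2 (in0=0, in1=1, in2=1): fault-free N1=1, N2=1, N3=0, N4=0, N5=0 → 0; observed 1. Eliminates N5 stuck-at-0.
Only N4 stuck-at-1 is consistent with every test.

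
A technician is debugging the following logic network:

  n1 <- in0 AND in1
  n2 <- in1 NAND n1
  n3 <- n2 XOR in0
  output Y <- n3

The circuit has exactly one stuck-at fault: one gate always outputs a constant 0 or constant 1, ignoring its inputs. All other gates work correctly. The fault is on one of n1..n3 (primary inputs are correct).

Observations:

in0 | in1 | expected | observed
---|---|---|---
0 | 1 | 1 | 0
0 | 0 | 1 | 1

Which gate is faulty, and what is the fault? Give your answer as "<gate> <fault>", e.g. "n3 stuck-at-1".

Fault-free values for test 1 (in0=0, in1=1): n1=0, n2=1, n3=1, giving Y=1. Observed 0.
Test 1: faults giving observed 0 are {n1 stuck-at-1, n2 stuck-at-0, n3 stuck-at-0}.
Test 2 (in0=0, in1=0): fault-free n1=0, n2=1, n3=1 → 1; observed 1. Eliminates n2 stuck-at-0, n3 stuck-at-0.
Only n1 stuck-at-1 is consistent with every test.

n1 stuck-at-1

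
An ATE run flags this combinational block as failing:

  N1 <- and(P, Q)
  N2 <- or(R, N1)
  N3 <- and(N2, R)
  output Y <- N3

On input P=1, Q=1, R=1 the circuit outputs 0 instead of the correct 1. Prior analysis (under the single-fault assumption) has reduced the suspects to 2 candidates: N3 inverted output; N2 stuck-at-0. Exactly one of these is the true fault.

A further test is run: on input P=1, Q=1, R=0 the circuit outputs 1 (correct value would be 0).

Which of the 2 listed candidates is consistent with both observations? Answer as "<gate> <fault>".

Evaluate each candidate on input P=1, Q=1, R=0:
  N3 inverted output: N1=1, N2=1, N3=1 [inverted output] → 1 — matches
  N2 stuck-at-0: N1=1, N2=0 [stuck-at-0], N3=0 → 0 — eliminated
Only N3 inverted output reproduces the observed 1.

N3 inverted output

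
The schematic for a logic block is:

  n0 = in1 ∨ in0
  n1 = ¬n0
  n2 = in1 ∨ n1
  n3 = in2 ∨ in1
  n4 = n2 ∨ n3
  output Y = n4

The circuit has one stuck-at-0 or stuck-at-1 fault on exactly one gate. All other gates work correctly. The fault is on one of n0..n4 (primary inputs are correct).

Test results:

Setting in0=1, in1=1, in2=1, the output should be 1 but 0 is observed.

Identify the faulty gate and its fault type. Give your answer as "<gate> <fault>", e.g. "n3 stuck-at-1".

Fault-free values for test 1 (in0=1, in1=1, in2=1): n0=1, n1=0, n2=1, n3=1, n4=1, giving Y=1. Observed 0.
Test 1: faults giving observed 0 are {n4 stuck-at-0}.
Only n4 stuck-at-0 is consistent with every test.

n4 stuck-at-0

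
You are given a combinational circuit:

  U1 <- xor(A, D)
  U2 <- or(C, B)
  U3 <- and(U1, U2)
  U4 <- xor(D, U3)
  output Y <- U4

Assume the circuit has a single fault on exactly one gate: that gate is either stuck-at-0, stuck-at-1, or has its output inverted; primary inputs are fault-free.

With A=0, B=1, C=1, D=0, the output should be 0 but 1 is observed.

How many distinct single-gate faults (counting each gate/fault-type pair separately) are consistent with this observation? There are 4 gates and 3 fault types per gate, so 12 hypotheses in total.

Fault-free: U1=0, U2=1, U3=0, U4=0 → 0. Observed 1.
  U1 stuck-at-0: output 0 ✗
  U1 stuck-at-1: output 1 ✓
  U1 inverted output: output 1 ✓
  U2 stuck-at-0: output 0 ✗
  U2 stuck-at-1: output 0 ✗
  U2 inverted output: output 0 ✗
  U3 stuck-at-0: output 0 ✗
  U3 stuck-at-1: output 1 ✓
  U3 inverted output: output 1 ✓
  U4 stuck-at-0: output 0 ✗
  U4 stuck-at-1: output 1 ✓
  U4 inverted output: output 1 ✓
Consistent faults: {U1 stuck-at-1, U1 inverted output, U3 stuck-at-1, U3 inverted output, U4 stuck-at-1, U4 inverted output} — 6 in all.

6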